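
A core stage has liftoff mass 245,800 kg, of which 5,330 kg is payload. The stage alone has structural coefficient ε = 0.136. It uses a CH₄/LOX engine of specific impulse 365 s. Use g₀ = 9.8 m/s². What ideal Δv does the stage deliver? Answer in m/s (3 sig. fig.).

Δv ≈ 6670 m/s

Stage wet mass = m₀ − payload = 245,800 − 5,330 = 240,470 kg.
Stage dry mass = ε × stage wet mass = 0.136 × 240,470 = 32,703.9 kg.
Burnout mass m_f = stage dry + payload = 32,703.9 + 5,330 = 38,033.9 kg.
v_e = Isp · g₀ = 365 × 9.8 = 3577.0 m/s.
Rocket equation: Δv = v_e · ln(245,800/38,033.9) = 3577.0 × ln(6.463) = 3577.0 × 1.8660 ≈ 6675 m/s.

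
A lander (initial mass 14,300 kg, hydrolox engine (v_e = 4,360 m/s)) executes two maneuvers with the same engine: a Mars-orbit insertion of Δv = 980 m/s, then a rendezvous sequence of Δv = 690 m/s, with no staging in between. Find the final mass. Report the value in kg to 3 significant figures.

After the first burn: m = 14300 × exp(−980/4360.0) = 14300 × 0.79870 = 11,421.4 kg.
After the second burn: m = 11,421.4 × exp(−690/4360.0) = 11,421.4 × 0.85363 = 9,749.65 kg.

final mass ≈ 9750 kg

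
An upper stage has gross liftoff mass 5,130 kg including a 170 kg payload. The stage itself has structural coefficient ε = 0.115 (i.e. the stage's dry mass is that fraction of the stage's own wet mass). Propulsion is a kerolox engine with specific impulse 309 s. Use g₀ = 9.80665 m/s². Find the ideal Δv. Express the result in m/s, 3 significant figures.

Δv ≈ 5870 m/s

Stage wet mass = m₀ − payload = 5,130 − 170 = 4,960 kg.
Stage dry mass = ε × stage wet mass = 0.115 × 4,960 = 570.4 kg.
Burnout mass m_f = stage dry + payload = 570.4 + 170 = 740.4 kg.
v_e = Isp · g₀ = 309 × 9.80665 = 3030.3 m/s.
Using Δv = v_e ln(m₀/m_f): Δv = v_e · ln(5,130/740.4) = 3030.3 × ln(6.929) = 3030.3 × 1.9357 ≈ 5866 m/s.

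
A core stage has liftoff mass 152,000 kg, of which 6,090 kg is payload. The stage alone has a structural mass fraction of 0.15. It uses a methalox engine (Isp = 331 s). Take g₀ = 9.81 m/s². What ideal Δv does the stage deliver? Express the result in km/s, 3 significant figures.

Stage wet mass = m₀ − payload = 152,000 − 6,090 = 145,910 kg.
Stage dry mass = ε × stage wet mass = 0.15 × 145,910 = 21,886.5 kg.
Burnout mass m_f = stage dry + payload = 21,886.5 + 6,090 = 27,976.5 kg.
v_e = Isp · g₀ = 331 × 9.81 = 3247.1 m/s.
Using Δv = v_e ln(m₀/m_f): Δv = v_e · ln(152,000/27,976.5) = 3247.1 × ln(5.433) = 3247.1 × 1.6925 ≈ 5496 m/s.

Δv ≈ 5.50 km/s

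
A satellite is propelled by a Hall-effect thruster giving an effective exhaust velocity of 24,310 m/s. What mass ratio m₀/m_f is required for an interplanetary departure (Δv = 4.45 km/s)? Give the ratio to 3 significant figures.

mass ratio ≈ 1.20

Rocket equation: m₀/m_f = exp(Δv / v_e) = exp(4450 / 24310.0) = exp(0.1831) = 1.2009.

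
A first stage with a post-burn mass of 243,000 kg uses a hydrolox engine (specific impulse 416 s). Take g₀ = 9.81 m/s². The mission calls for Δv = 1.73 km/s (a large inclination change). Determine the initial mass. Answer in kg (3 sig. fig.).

v_e = Isp · g₀ = 416 × 9.81 = 4081.0 m/s.
From the ideal rocket equation, m₀/m_f = exp(Δv / v_e) = exp(1730 / 4081.0) = exp(0.4239) = 1.5279.
m₀ = m_f × 1.5279 = 243,000 × 1.5279 = 371,280 kg.

initial mass ≈ 371000 kg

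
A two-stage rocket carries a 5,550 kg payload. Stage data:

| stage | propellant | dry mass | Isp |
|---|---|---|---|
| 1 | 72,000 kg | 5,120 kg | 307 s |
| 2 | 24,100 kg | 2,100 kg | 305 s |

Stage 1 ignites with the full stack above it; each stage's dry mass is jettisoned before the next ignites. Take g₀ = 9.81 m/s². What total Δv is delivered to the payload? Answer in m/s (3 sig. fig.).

Δv ≈ 7520 m/s

Ignition mass of stage 1 = 72,000+5,120 + 24,100+2,100 + 5,550 = 108,870 kg.
Stage 1: m₀ = 108,870 kg, m_f = 108,870 − 72,000 = 36,870 kg; Δv = 307×9.81×ln(2.953) = 3011.7×1.0828 ≈ 3261 m/s.
Stage 2: m₀ = 31,750 kg, m_f = 31,750 − 24,100 = 7,650 kg; Δv = 305×9.81×ln(4.15) = 2992.1×1.4232 ≈ 4258 m/s.
Total Δv = 3261 + 4258 = 7519 m/s.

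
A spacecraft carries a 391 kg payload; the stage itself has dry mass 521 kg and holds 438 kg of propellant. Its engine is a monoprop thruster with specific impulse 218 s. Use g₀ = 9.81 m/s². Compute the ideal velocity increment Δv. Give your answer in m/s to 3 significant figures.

v_e = Isp · g₀ = 218 × 9.81 = 2138.6 m/s.
m₀ = payload + dry + propellant = 391 + 521 + 438 = 1,350 kg.
m_f = payload + dry = 391 + 521 = 912 kg.
From the ideal rocket equation, Δv = v_e · ln(m₀/m_f) = 2138.6 × ln(1.48) = 2138.6 × 0.3922 ≈ 838.8 m/s.

Δv ≈ 839 m/s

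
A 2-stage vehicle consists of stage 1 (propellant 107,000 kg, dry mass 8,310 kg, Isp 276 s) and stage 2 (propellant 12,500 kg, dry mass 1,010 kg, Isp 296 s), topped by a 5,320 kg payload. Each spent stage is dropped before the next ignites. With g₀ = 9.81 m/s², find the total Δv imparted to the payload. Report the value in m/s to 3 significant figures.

Δv ≈ 7490 m/s

Ignition mass of stage 1 = 107,000+8,310 + 12,500+1,010 + 5,320 = 134,140 kg.
Stage 1: m₀ = 134,140 kg, m_f = 134,140 − 107,000 = 27,140 kg; Δv = 276×9.81×ln(4.943) = 2707.6×1.5979 ≈ 4326 m/s.
Stage 2: m₀ = 18,830 kg, m_f = 18,830 − 12,500 = 6,330 kg; Δv = 296×9.81×ln(2.975) = 2903.8×1.0902 ≈ 3166 m/s.
Total Δv = 4326 + 3166 = 7492 m/s.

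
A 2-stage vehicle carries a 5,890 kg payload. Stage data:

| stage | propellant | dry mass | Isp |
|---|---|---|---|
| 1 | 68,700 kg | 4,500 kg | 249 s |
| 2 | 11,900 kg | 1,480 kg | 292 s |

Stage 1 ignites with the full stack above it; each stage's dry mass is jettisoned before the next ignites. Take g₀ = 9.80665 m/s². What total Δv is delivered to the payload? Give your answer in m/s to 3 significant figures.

Ignition mass of stage 1 = 68,700+4,500 + 11,900+1,480 + 5,890 = 92,470 kg.
Stage 1: m₀ = 92,470 kg, m_f = 92,470 − 68,700 = 23,770 kg; Δv = 249×9.80665×ln(3.89) = 2441.9×1.3585 ≈ 3317 m/s.
Stage 2: m₀ = 19,270 kg, m_f = 19,270 − 11,900 = 7,370 kg; Δv = 292×9.80665×ln(2.615) = 2863.5×0.9611 ≈ 2752 m/s.
Total Δv = 3317 + 2752 = 6069 m/s.

Δv ≈ 6070 m/s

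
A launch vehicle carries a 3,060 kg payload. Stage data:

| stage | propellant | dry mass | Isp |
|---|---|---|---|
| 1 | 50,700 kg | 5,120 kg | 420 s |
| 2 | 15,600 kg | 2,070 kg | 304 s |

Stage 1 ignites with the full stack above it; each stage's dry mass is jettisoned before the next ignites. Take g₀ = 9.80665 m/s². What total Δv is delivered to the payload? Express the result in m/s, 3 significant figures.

Ignition mass of stage 1 = 50,700+5,120 + 15,600+2,070 + 3,060 = 76,550 kg.
Stage 1: m₀ = 76,550 kg, m_f = 76,550 − 50,700 = 25,850 kg; Δv = 420×9.80665×ln(2.961) = 4118.8×1.0856 ≈ 4471 m/s.
Stage 2: m₀ = 20,730 kg, m_f = 20,730 − 15,600 = 5,130 kg; Δv = 304×9.80665×ln(4.041) = 2981.2×1.3965 ≈ 4163 m/s.
Total Δv = 4471 + 4163 = 8634 m/s.

Δv ≈ 8630 m/s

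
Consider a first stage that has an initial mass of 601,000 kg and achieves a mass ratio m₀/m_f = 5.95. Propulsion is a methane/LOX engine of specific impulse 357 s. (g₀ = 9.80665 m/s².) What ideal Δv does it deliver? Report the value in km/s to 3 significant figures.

v_e = Isp · g₀ = 357 × 9.80665 = 3501.0 m/s.
Δv = v_e · ln(5.95) = 3501.0 × 1.7834 ≈ 6243.6 m/s.

Δv ≈ 6.24 km/s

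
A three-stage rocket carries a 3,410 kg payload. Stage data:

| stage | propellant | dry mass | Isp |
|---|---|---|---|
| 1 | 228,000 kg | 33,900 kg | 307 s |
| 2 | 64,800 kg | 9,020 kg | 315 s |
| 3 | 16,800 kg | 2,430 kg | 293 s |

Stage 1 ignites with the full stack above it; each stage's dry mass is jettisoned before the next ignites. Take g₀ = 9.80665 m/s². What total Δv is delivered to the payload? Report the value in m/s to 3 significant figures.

Ignition mass of stage 1 = 228,000+33,900 + 64,800+9,020 + 16,800+2,430 + 3,410 = 358,360 kg.
Stage 1: m₀ = 358,360 kg, m_f = 358,360 − 228,000 = 130,360 kg; Δv = 307×9.80665×ln(2.749) = 3010.6×1.0112 ≈ 3044 m/s.
Stage 2: m₀ = 96,460 kg, m_f = 96,460 − 64,800 = 31,660 kg; Δv = 315×9.80665×ln(3.047) = 3089.1×1.1141 ≈ 3441 m/s.
Stage 3: m₀ = 22,640 kg, m_f = 22,640 − 16,800 = 5,840 kg; Δv = 293×9.80665×ln(3.877) = 2873.3×1.3550 ≈ 3893 m/s.
Total Δv = 3044 + 3441 + 3893 = 10378 m/s.

Δv ≈ 10400 m/s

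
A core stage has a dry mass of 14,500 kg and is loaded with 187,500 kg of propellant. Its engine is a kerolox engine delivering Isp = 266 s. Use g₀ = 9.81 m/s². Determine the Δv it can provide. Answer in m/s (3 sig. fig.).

v_e = Isp · g₀ = 266 × 9.81 = 2609.5 m/s.
m₀ = m_dry + m_prop = 14,500 + 187,500 = 202,000 kg.
Δv = v_e · ln(m₀/m_f) = 2609.5 × ln(13.93) = 2609.5 × 2.6341 ≈ 6873.6 m/s.

Δv ≈ 6870 m/s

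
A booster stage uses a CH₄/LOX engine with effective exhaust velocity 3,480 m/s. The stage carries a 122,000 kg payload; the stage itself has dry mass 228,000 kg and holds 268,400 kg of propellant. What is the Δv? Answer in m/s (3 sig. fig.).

m₀ = payload + dry + propellant = 122,000 + 228,000 + 268,400 = 618,400 kg.
m_f = payload + dry = 122,000 + 228,000 = 350,000 kg.
By the Tsiolkovsky rocket equation, Δv = v_e · ln(m₀/m_f) = 3480.0 × ln(1.767) = 3480.0 × 0.5692 ≈ 1980.8 m/s.

Δv ≈ 1980 m/s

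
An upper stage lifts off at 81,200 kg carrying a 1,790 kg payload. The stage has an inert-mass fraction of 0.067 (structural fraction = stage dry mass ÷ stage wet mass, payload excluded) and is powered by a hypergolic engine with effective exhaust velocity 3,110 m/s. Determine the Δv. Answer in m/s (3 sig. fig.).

Stage wet mass = m₀ − payload = 81,200 − 1,790 = 79,410 kg.
Stage dry mass = ε × stage wet mass = 0.067 × 79,410 = 5,320.47 kg.
Burnout mass m_f = stage dry + payload = 5,320.47 + 1,790 = 7,110.47 kg.
From the ideal rocket equation, Δv = v_e · ln(81,200/7,110.47) = 3110.0 × ln(11.42) = 3110.0 × 2.4353 ≈ 7574 m/s.

Δv ≈ 7570 m/s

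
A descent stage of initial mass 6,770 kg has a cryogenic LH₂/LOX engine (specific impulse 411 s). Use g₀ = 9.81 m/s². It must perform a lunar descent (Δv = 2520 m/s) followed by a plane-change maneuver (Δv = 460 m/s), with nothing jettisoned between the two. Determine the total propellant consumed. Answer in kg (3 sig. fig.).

v_e = Isp · g₀ = 411 × 9.81 = 4031.9 m/s.
After the first burn: m = 6770 × exp(−2520/4031.9) = 6770 × 0.53525 = 3,623.64 kg.
After the second burn: m = 3,623.64 × exp(−460/4031.9) = 3,623.64 × 0.89218 = 3,232.94 kg.
Total propellant = m₀ − m_final = 6770 − 3,232.94 = 3,537.06 kg.

total propellant consumed ≈ 3540 kg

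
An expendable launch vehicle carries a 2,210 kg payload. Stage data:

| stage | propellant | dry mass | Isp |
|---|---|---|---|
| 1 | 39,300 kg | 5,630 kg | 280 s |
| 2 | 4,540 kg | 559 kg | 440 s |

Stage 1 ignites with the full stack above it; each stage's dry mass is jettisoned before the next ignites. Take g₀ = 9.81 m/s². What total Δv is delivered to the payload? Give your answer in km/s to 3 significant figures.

Δv ≈ 8.02 km/s

Ignition mass of stage 1 = 39,300+5,630 + 4,540+559 + 2,210 = 52,239 kg.
Stage 1: m₀ = 52,239 kg, m_f = 52,239 − 39,300 = 12,939 kg; Δv = 280×9.81×ln(4.037) = 2746.8×1.3956 ≈ 3833 m/s.
Stage 2: m₀ = 7,309 kg, m_f = 7,309 − 4,540 = 2,769 kg; Δv = 440×9.81×ln(2.64) = 4316.4×0.9706 ≈ 4190 m/s.
Total Δv = 3833 + 4190 = 8023 m/s.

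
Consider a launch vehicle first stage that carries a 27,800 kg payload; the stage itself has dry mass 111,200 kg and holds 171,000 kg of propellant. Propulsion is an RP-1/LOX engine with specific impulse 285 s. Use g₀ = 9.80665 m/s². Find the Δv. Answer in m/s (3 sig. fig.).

Δv ≈ 2240 m/s

v_e = Isp · g₀ = 285 × 9.80665 = 2794.9 m/s.
m₀ = payload + dry + propellant = 27,800 + 111,200 + 171,000 = 310,000 kg.
m_f = payload + dry = 27,800 + 111,200 = 139,000 kg.
Δv = v_e · ln(m₀/m_f) = 2794.9 × ln(2.23) = 2794.9 × 0.8021 ≈ 2241.8 m/s.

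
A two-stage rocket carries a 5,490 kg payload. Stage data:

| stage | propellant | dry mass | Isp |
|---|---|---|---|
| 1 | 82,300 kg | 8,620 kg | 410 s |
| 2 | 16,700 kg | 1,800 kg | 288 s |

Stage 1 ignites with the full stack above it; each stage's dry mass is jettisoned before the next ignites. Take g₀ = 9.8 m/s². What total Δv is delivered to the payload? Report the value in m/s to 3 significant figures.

Ignition mass of stage 1 = 82,300+8,620 + 16,700+1,800 + 5,490 = 114,910 kg.
Stage 1: m₀ = 114,910 kg, m_f = 114,910 − 82,300 = 32,610 kg; Δv = 410×9.8×ln(3.524) = 4018.0×1.2595 ≈ 5061 m/s.
Stage 2: m₀ = 23,990 kg, m_f = 23,990 − 16,700 = 7,290 kg; Δv = 288×9.8×ln(3.291) = 2822.4×1.1911 ≈ 3362 m/s.
Total Δv = 5061 + 3362 = 8423 m/s.

Δv ≈ 8420 m/s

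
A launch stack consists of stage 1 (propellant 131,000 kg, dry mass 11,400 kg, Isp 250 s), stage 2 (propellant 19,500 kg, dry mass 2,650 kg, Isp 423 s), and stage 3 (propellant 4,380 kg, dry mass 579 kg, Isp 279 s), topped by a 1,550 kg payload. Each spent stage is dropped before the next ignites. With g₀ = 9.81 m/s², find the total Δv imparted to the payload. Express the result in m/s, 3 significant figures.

Ignition mass of stage 1 = 131,000+11,400 + 19,500+2,650 + 4,380+579 + 1,550 = 171,059 kg.
Stage 1: m₀ = 171,059 kg, m_f = 171,059 − 131,000 = 40,059 kg; Δv = 250×9.81×ln(4.27) = 2452.5×1.4517 ≈ 3560 m/s.
Stage 2: m₀ = 28,659 kg, m_f = 28,659 − 19,500 = 9,159 kg; Δv = 423×9.81×ln(3.129) = 4149.6×1.1407 ≈ 4734 m/s.
Stage 3: m₀ = 6,509 kg, m_f = 6,509 − 4,380 = 2,129 kg; Δv = 279×9.81×ln(3.057) = 2737.0×1.1175 ≈ 3059 m/s.
Total Δv = 3560 + 4734 + 3059 = 11353 m/s.

Δv ≈ 11400 m/s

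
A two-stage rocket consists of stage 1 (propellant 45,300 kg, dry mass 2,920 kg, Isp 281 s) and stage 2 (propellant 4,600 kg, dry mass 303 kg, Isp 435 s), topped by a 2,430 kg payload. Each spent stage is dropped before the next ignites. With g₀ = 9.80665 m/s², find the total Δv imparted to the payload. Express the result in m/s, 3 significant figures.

Ignition mass of stage 1 = 45,300+2,920 + 4,600+303 + 2,430 = 55,553 kg.
Stage 1: m₀ = 55,553 kg, m_f = 55,553 − 45,300 = 10,253 kg; Δv = 281×9.80665×ln(5.418) = 2755.7×1.6898 ≈ 4656 m/s.
Stage 2: m₀ = 7,333 kg, m_f = 7,333 − 4,600 = 2,733 kg; Δv = 435×9.80665×ln(2.683) = 4265.9×0.9870 ≈ 4210 m/s.
Total Δv = 4656 + 4210 = 8866 m/s.

Δv ≈ 8870 m/s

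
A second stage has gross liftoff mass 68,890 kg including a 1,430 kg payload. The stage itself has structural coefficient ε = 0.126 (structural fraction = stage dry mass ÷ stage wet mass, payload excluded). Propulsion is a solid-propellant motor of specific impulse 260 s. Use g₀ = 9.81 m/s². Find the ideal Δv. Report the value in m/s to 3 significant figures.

Stage wet mass = m₀ − payload = 68,890 − 1,430 = 67,460 kg.
Stage dry mass = ε × stage wet mass = 0.126 × 67,460 = 8,499.96 kg.
Burnout mass m_f = stage dry + payload = 8,499.96 + 1,430 = 9,929.96 kg.
v_e = Isp · g₀ = 260 × 9.81 = 2550.6 m/s.
Δv = v_e · ln(68,890/9,929.96) = 2550.6 × ln(6.938) = 2550.6 × 1.9370 ≈ 4940 m/s.

Δv ≈ 4940 m/s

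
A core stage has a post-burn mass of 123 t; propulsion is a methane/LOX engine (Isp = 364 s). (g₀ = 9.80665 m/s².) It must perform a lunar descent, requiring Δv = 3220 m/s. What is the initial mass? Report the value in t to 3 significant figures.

initial mass ≈ 303 t

v_e = Isp · g₀ = 364 × 9.80665 = 3569.6 m/s.
By the Tsiolkovsky rocket equation, m₀/m_f = exp(Δv / v_e) = exp(3220 / 3569.6) = exp(0.9021) = 2.4647.
m₀ = m_f × 2.4647 = 123 × 2.4647 = 303.158 t.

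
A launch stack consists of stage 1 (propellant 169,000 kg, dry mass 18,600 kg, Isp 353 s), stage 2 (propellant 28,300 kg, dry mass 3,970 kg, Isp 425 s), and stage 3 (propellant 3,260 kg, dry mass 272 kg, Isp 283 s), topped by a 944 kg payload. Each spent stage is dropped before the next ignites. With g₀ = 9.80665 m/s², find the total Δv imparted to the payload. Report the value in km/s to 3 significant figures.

Δv ≈ 14.6 km/s

Ignition mass of stage 1 = 169,000+18,600 + 28,300+3,970 + 3,260+272 + 944 = 224,346 kg.
Stage 1: m₀ = 224,346 kg, m_f = 224,346 − 169,000 = 55,346 kg; Δv = 353×9.80665×ln(4.054) = 3461.7×1.3996 ≈ 4845 m/s.
Stage 2: m₀ = 36,746 kg, m_f = 36,746 − 28,300 = 8,446 kg; Δv = 425×9.80665×ln(4.351) = 4167.8×1.4703 ≈ 6128 m/s.
Stage 3: m₀ = 4,476 kg, m_f = 4,476 − 3,260 = 1,216 kg; Δv = 283×9.80665×ln(3.681) = 2775.3×1.3032 ≈ 3617 m/s.
Total Δv = 4845 + 6128 + 3617 = 14590 m/s.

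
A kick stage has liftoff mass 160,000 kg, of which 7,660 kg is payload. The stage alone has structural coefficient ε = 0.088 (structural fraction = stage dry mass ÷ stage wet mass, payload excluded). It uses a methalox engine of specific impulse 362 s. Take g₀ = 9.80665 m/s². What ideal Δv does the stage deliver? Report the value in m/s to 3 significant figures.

Stage wet mass = m₀ − payload = 160,000 − 7,660 = 152,340 kg.
Stage dry mass = ε × stage wet mass = 0.088 × 152,340 = 13,405.9 kg.
Burnout mass m_f = stage dry + payload = 13,405.9 + 7,660 = 21,065.9 kg.
v_e = Isp · g₀ = 362 × 9.80665 = 3550.0 m/s.
From the ideal rocket equation, Δv = v_e · ln(160,000/21,065.9) = 3550.0 × ln(7.595) = 3550.0 × 2.0275 ≈ 7198 m/s.

Δv ≈ 7200 m/s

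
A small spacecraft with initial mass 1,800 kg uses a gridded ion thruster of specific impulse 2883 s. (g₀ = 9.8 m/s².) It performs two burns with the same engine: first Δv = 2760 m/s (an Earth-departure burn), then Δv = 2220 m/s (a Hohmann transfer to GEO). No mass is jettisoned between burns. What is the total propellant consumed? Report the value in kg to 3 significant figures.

total propellant consumed ≈ 291 kg

v_e = Isp · g₀ = 2883 × 9.8 = 28253.4 m/s.
After the first burn: m = 1800 × exp(−2760/28253.4) = 1800 × 0.90693 = 1,632.47 kg.
After the second burn: m = 1,632.47 × exp(−2220/28253.4) = 1,632.47 × 0.92443 = 1,509.1 kg.
Total propellant = m₀ − m_final = 1800 − 1,509.1 = 290.9 kg.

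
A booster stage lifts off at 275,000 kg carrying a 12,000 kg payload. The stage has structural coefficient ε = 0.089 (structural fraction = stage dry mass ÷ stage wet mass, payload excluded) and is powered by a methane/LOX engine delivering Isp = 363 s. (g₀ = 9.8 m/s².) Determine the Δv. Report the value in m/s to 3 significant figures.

Δv ≈ 7290 m/s

Stage wet mass = m₀ − payload = 275,000 − 12,000 = 263,000 kg.
Stage dry mass = ε × stage wet mass = 0.089 × 263,000 = 23,407 kg.
Burnout mass m_f = stage dry + payload = 23,407 + 12,000 = 35,407 kg.
v_e = Isp · g₀ = 363 × 9.8 = 3557.4 m/s.
Using Δv = v_e ln(m₀/m_f): Δv = v_e · ln(275,000/35,407) = 3557.4 × ln(7.767) = 3557.4 × 2.0499 ≈ 7292 m/s.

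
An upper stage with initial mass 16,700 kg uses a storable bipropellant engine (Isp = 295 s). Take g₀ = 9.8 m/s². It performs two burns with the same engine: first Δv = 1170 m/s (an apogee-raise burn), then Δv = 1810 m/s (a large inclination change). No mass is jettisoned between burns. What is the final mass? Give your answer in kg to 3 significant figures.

final mass ≈ 5960 kg

v_e = Isp · g₀ = 295 × 9.8 = 2891.0 m/s.
After the first burn: m = 16700 × exp(−1170/2891.0) = 16700 × 0.66717 = 11,141.7 kg.
After the second burn: m = 11,141.7 × exp(−1810/2891.0) = 11,141.7 × 0.53468 = 5,957.24 kg.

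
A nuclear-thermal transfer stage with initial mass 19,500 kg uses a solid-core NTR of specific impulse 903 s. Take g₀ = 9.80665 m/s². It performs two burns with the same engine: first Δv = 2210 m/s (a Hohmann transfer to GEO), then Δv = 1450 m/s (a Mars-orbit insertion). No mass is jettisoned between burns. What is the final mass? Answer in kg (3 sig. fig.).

v_e = Isp · g₀ = 903 × 9.80665 = 8855.4 m/s.
After the first burn: m = 19500 × exp(−2210/8855.4) = 19500 × 0.77914 = 15,193.2 kg.
After the second burn: m = 15,193.2 × exp(−1450/8855.4) = 15,193.2 × 0.84896 = 12,898.4 kg.

final mass ≈ 12900 kg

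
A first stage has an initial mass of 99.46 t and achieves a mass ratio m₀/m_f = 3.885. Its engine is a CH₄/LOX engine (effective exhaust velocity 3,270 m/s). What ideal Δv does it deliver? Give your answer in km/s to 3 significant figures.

Δv = v_e · ln(3.885) = 3270.0 × 1.3571 ≈ 4437.8 m/s.

Δv ≈ 4.44 km/s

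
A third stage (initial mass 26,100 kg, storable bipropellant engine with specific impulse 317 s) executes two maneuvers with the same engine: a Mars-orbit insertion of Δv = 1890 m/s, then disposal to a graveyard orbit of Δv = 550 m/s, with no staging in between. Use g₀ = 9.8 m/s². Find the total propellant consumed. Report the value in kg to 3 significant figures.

total propellant consumed ≈ 14200 kg

v_e = Isp · g₀ = 317 × 9.8 = 3106.6 m/s.
After the first burn: m = 26100 × exp(−1890/3106.6) = 26100 × 0.54423 = 14,204.4 kg.
After the second burn: m = 14,204.4 × exp(−550/3106.6) = 14,204.4 × 0.83774 = 11,899.6 kg.
Total propellant = m₀ − m_final = 26100 − 11,899.6 = 14,200.4 kg.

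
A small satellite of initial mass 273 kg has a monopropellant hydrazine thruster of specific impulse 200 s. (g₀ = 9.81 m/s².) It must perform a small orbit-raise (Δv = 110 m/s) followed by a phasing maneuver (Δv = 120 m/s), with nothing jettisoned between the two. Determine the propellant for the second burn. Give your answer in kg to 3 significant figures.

v_e = Isp · g₀ = 200 × 9.81 = 1962.0 m/s.
After the first burn: m = 273 × exp(−110/1962.0) = 273 × 0.94548 = 258.116 kg.
After the second burn: m = 258.116 × exp(−120/1962.0) = 258.116 × 0.94067 = 242.802 kg.
Second-burn propellant = 258.116 − 242.802 = 15.314 kg.

propellant for the second burn ≈ 15.3 kg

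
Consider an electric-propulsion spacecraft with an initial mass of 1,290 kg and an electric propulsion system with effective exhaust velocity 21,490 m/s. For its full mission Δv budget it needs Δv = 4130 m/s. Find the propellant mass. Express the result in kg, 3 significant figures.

From the ideal rocket equation, m₀/m_f = exp(Δv / v_e) = exp(4130 / 21490.0) = exp(0.1922) = 1.2119.
m_f = 1,290 / 1.2119 = 1,064.44 kg, so propellant = m₀ − m_f = 1,290 − 1,064.44 = 225.56 kg.

propellant mass ≈ 226 kg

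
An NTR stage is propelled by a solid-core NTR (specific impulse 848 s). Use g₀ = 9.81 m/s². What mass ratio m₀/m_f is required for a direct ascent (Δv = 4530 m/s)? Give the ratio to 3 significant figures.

mass ratio ≈ 1.72

v_e = Isp · g₀ = 848 × 9.81 = 8318.9 m/s.
Using Δv = v_e ln(m₀/m_f): m₀/m_f = exp(Δv / v_e) = exp(4530 / 8318.9) = exp(0.5445) = 1.7238.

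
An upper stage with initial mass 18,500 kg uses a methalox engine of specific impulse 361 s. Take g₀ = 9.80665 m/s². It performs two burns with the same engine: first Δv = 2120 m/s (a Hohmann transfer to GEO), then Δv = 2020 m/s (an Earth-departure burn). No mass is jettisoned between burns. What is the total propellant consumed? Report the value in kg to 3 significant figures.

v_e = Isp · g₀ = 361 × 9.80665 = 3540.2 m/s.
After the first burn: m = 18500 × exp(−2120/3540.2) = 18500 × 0.54945 = 10,164.8 kg.
After the second burn: m = 10,164.8 × exp(−2020/3540.2) = 10,164.8 × 0.56519 = 5,745.04 kg.
Total propellant = m₀ − m_final = 18500 − 5,745.04 = 12,754.96 kg.

total propellant consumed ≈ 12800 kg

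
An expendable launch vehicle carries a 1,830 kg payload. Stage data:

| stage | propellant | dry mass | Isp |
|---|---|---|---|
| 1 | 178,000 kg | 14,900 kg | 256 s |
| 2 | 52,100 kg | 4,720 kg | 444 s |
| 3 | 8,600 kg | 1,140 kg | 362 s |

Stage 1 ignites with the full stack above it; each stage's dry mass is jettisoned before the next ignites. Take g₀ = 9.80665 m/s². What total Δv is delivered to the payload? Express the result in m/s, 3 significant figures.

Ignition mass of stage 1 = 178,000+14,900 + 52,100+4,720 + 8,600+1,140 + 1,830 = 261,290 kg.
Stage 1: m₀ = 261,290 kg, m_f = 261,290 − 178,000 = 83,290 kg; Δv = 256×9.80665×ln(3.137) = 2510.5×1.1433 ≈ 2870 m/s.
Stage 2: m₀ = 68,390 kg, m_f = 68,390 − 52,100 = 16,290 kg; Δv = 444×9.80665×ln(4.198) = 4354.2×1.4347 ≈ 6247 m/s.
Stage 3: m₀ = 11,570 kg, m_f = 11,570 − 8,600 = 2,970 kg; Δv = 362×9.80665×ln(3.896) = 3550.0×1.3599 ≈ 4827 m/s.
Total Δv = 2870 + 6247 + 4827 = 13944 m/s.

Δv ≈ 13900 m/s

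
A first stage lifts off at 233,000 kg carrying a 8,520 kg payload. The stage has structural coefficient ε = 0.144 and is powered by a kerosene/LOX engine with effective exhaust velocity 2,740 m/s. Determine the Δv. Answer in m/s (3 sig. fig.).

Stage wet mass = m₀ − payload = 233,000 − 8,520 = 224,480 kg.
Stage dry mass = ε × stage wet mass = 0.144 × 224,480 = 32,325.1 kg.
Burnout mass m_f = stage dry + payload = 32,325.1 + 8,520 = 40,845.1 kg.
Δv = v_e · ln(233,000/40,845.1) = 2740.0 × ln(5.704) = 2740.0 × 1.7413 ≈ 4771 m/s.

Δv ≈ 4770 m/s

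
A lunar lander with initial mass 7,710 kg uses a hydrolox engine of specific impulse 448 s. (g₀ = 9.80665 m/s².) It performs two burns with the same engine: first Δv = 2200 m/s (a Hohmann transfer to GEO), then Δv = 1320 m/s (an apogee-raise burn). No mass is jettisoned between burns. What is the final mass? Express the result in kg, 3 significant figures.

final mass ≈ 3460 kg

v_e = Isp · g₀ = 448 × 9.80665 = 4393.4 m/s.
After the first burn: m = 7710 × exp(−2200/4393.4) = 7710 × 0.60607 = 4,672.8 kg.
After the second burn: m = 4,672.8 × exp(−1320/4393.4) = 4,672.8 × 0.74048 = 3,460.11 kg.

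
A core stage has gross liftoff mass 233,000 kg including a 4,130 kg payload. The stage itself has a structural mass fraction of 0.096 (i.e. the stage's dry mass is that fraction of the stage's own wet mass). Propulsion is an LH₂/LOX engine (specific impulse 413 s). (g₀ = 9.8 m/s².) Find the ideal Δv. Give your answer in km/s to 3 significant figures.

Stage wet mass = m₀ − payload = 233,000 − 4,130 = 228,870 kg.
Stage dry mass = ε × stage wet mass = 0.096 × 228,870 = 21,971.5 kg.
Burnout mass m_f = stage dry + payload = 21,971.5 + 4,130 = 26,101.5 kg.
v_e = Isp · g₀ = 413 × 9.8 = 4047.4 m/s.
Rocket equation: Δv = v_e · ln(233,000/26,101.5) = 4047.4 × ln(8.927) = 4047.4 × 2.1890 ≈ 8860 m/s.

Δv ≈ 8.86 km/s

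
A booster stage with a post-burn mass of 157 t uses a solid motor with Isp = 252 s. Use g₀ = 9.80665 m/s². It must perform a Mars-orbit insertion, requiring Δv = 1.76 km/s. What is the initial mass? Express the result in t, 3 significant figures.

v_e = Isp · g₀ = 252 × 9.80665 = 2471.3 m/s.
Using Δv = v_e ln(m₀/m_f): m₀/m_f = exp(Δv / v_e) = exp(1760 / 2471.3) = exp(0.7122) = 2.0384.
m₀ = m_f × 2.0384 = 157 × 2.0384 = 320.029 t.

initial mass ≈ 320 t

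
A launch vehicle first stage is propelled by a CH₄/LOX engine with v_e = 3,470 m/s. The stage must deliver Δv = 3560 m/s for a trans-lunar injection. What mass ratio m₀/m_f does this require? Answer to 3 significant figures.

mass ratio ≈ 2.79

Rocket equation: m₀/m_f = exp(Δv / v_e) = exp(3560 / 3470.0) = exp(1.0259) = 2.7897.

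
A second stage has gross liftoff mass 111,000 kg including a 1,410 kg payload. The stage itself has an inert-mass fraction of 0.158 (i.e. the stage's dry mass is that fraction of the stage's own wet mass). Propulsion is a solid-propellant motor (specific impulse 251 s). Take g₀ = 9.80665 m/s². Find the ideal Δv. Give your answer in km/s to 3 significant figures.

Δv ≈ 4.38 km/s

Stage wet mass = m₀ − payload = 111,000 − 1,410 = 109,590 kg.
Stage dry mass = ε × stage wet mass = 0.158 × 109,590 = 17,315.2 kg.
Burnout mass m_f = stage dry + payload = 17,315.2 + 1,410 = 18,725.2 kg.
v_e = Isp · g₀ = 251 × 9.80665 = 2461.5 m/s.
Δv = v_e · ln(111,000/18,725.2) = 2461.5 × ln(5.928) = 2461.5 × 1.7797 ≈ 4381 m/s.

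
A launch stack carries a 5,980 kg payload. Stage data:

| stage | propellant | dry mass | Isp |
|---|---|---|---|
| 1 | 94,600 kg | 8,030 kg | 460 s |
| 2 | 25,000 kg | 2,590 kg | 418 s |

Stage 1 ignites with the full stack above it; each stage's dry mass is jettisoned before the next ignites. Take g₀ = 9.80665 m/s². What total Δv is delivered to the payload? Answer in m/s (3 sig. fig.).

Ignition mass of stage 1 = 94,600+8,030 + 25,000+2,590 + 5,980 = 136,200 kg.
Stage 1: m₀ = 136,200 kg, m_f = 136,200 − 94,600 = 41,600 kg; Δv = 460×9.80665×ln(3.274) = 4511.1×1.1860 ≈ 5350 m/s.
Stage 2: m₀ = 33,570 kg, m_f = 33,570 − 25,000 = 8,570 kg; Δv = 418×9.80665×ln(3.917) = 4099.2×1.3654 ≈ 5597 m/s.
Total Δv = 5350 + 5597 = 10947 m/s.

Δv ≈ 10900 m/s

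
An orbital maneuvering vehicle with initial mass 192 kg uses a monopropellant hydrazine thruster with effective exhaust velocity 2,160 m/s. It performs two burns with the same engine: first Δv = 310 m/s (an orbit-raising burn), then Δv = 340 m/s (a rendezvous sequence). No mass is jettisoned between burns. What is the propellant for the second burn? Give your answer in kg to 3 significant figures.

After the first burn: m = 192 × exp(−310/2160.0) = 192 × 0.86630 = 166.33 kg.
After the second burn: m = 166.33 × exp(−340/2160.0) = 166.33 × 0.85436 = 142.106 kg.
Second-burn propellant = 166.33 − 142.106 = 24.224 kg.

propellant for the second burn ≈ 24.2 kg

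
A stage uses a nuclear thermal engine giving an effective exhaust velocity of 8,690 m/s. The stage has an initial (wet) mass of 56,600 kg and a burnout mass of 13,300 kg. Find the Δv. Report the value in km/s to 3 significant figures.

Δv = v_e · ln(m₀/m_f) = 8690.0 × ln(4.256) = 8690.0 × 1.4482 ≈ 12585.2 m/s.

Δv ≈ 12.6 km/s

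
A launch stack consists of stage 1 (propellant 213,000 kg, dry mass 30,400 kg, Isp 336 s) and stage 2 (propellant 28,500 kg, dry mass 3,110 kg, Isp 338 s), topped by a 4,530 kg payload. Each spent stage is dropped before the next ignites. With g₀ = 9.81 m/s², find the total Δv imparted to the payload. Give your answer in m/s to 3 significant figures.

Ignition mass of stage 1 = 213,000+30,400 + 28,500+3,110 + 4,530 = 279,540 kg.
Stage 1: m₀ = 279,540 kg, m_f = 279,540 − 213,000 = 66,540 kg; Δv = 336×9.81×ln(4.201) = 3296.2×1.4353 ≈ 4731 m/s.
Stage 2: m₀ = 36,140 kg, m_f = 36,140 − 28,500 = 7,640 kg; Δv = 338×9.81×ln(4.73) = 3315.8×1.5540 ≈ 5153 m/s.
Total Δv = 4731 + 5153 = 9884 m/s.

Δv ≈ 9880 m/s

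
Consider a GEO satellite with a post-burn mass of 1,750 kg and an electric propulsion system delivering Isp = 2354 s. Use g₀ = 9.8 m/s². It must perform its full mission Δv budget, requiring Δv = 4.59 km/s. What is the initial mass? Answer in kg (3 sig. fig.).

v_e = Isp · g₀ = 2354 × 9.8 = 23069.2 m/s.
Rocket equation: m₀/m_f = exp(Δv / v_e) = exp(4590 / 23069.2) = exp(0.1990) = 1.2201.
m₀ = m_f × 1.2201 = 1,750 × 1.2201 = 2,135.18 kg.

initial mass ≈ 2140 kg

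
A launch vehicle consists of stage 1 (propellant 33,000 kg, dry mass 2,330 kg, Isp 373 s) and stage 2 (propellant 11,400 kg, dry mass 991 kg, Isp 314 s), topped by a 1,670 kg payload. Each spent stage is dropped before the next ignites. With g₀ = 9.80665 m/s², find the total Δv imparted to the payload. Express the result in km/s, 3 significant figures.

Ignition mass of stage 1 = 33,000+2,330 + 11,400+991 + 1,670 = 49,391 kg.
Stage 1: m₀ = 49,391 kg, m_f = 49,391 − 33,000 = 16,391 kg; Δv = 373×9.80665×ln(3.013) = 3657.9×1.1030 ≈ 4035 m/s.
Stage 2: m₀ = 14,061 kg, m_f = 14,061 − 11,400 = 2,661 kg; Δv = 314×9.80665×ln(5.284) = 3079.3×1.6647 ≈ 5126 m/s.
Total Δv = 4035 + 5126 = 9161 m/s.

Δv ≈ 9.16 km/s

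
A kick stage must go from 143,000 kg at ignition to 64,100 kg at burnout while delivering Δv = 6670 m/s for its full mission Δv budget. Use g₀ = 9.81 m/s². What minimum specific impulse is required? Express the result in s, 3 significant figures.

Isp ≈ 847 s

ln(m₀/m_f) = ln(143000/64100) = ln(2.231) = 0.8024.
Rocket equation: v_e = Δv / ln(m₀/m_f) = 6670 / 0.8024 = 8312.6 m/s.
Isp = v_e / g₀ = 8312.6 / 9.81 = 847.4 s.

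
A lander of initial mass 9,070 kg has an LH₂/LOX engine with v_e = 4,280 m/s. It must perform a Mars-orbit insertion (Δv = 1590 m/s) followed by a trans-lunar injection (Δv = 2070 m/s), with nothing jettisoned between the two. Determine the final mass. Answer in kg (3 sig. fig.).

After the first burn: m = 9070 × exp(−1590/4280.0) = 9070 × 0.68970 = 6,255.58 kg.
After the second burn: m = 6,255.58 × exp(−2070/4280.0) = 6,255.58 × 0.61653 = 3,856.75 kg.

final mass ≈ 3860 kg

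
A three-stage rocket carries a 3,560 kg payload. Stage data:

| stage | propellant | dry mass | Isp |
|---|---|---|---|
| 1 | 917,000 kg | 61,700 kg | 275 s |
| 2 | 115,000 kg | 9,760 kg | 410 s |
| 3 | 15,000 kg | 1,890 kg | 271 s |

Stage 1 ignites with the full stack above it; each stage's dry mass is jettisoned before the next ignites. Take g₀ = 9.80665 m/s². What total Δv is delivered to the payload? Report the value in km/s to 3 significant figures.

Ignition mass of stage 1 = 917,000+61,700 + 115,000+9,760 + 15,000+1,890 + 3,560 = 1,123,910 kg.
Stage 1: m₀ = 1,123,910 kg, m_f = 1,123,910 − 917,000 = 206,910 kg; Δv = 275×9.80665×ln(5.432) = 2696.8×1.6923 ≈ 4564 m/s.
Stage 2: m₀ = 145,210 kg, m_f = 145,210 − 115,000 = 30,210 kg; Δv = 410×9.80665×ln(4.807) = 4020.7×1.5700 ≈ 6313 m/s.
Stage 3: m₀ = 20,450 kg, m_f = 20,450 − 15,000 = 5,450 kg; Δv = 271×9.80665×ln(3.752) = 2657.6×1.3224 ≈ 3514 m/s.
Total Δv = 4564 + 6313 + 3514 = 14391 m/s.

Δv ≈ 14.4 km/s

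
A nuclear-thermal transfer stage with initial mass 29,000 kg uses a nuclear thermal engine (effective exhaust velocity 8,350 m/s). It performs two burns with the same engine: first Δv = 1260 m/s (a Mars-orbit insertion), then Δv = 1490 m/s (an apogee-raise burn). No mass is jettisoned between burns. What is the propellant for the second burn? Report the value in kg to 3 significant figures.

propellant for the second burn ≈ 4080 kg

After the first burn: m = 29000 × exp(−1260/8350.0) = 29000 × 0.85994 = 24,938.3 kg.
After the second burn: m = 24,938.3 × exp(−1490/8350.0) = 24,938.3 × 0.83657 = 20,862.6 kg.
Second-burn propellant = 24,938.3 − 20,862.6 = 4,075.7 kg.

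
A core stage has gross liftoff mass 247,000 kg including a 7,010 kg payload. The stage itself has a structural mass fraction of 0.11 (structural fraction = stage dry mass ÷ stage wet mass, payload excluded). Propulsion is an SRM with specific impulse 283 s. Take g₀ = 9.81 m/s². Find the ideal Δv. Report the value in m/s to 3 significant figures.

Stage wet mass = m₀ − payload = 247,000 − 7,010 = 239,990 kg.
Stage dry mass = ε × stage wet mass = 0.11 × 239,990 = 26,398.9 kg.
Burnout mass m_f = stage dry + payload = 26,398.9 + 7,010 = 33,408.9 kg.
v_e = Isp · g₀ = 283 × 9.81 = 2776.2 m/s.
Rocket equation: Δv = v_e · ln(247,000/33,408.9) = 2776.2 × ln(7.393) = 2776.2 × 2.0006 ≈ 5554 m/s.

Δv ≈ 5550 m/s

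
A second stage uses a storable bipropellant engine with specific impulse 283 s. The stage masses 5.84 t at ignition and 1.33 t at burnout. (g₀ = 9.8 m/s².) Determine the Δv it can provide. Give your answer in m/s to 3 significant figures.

Δv ≈ 4100 m/s

v_e = Isp · g₀ = 283 × 9.8 = 2773.4 m/s.
Using Δv = v_e ln(m₀/m_f): Δv = v_e · ln(m₀/m_f) = 2773.4 × ln(4.391) = 2773.4 × 1.4796 ≈ 4103.4 m/s.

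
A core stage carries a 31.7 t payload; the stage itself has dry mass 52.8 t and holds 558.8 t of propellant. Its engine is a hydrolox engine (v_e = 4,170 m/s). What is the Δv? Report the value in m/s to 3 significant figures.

m₀ = payload + dry + propellant = 31.7 + 52.8 + 558.8 = 643.3 t.
m_f = payload + dry = 31.7 + 52.8 = 84.5 t.
By the Tsiolkovsky rocket equation, Δv = v_e · ln(m₀/m_f) = 4170.0 × ln(7.613) = 4170.0 × 2.0299 ≈ 8464.5 m/s.

Δv ≈ 8460 m/s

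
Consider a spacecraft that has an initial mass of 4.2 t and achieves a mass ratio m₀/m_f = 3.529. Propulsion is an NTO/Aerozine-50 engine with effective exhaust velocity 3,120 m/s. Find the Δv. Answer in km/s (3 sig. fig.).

Δv = v_e · ln(3.529) = 3120.0 × 1.2610 ≈ 3934.4 m/s.

Δv ≈ 3.93 km/s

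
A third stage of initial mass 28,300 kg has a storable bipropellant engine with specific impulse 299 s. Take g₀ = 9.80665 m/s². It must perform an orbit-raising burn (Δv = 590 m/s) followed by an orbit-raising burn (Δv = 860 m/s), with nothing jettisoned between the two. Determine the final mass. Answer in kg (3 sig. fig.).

final mass ≈ 17300 kg

v_e = Isp · g₀ = 299 × 9.80665 = 2932.2 m/s.
After the first burn: m = 28300 × exp(−590/2932.2) = 28300 × 0.81774 = 23,142 kg.
After the second burn: m = 23,142 × exp(−860/2932.2) = 23,142 × 0.74580 = 17,259.3 kg.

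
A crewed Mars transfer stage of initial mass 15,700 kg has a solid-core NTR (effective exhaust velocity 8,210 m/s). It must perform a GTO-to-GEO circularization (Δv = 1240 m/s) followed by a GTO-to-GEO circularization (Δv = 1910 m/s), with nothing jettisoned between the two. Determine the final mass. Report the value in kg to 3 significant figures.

final mass ≈ 10700 kg

After the first burn: m = 15700 × exp(−1240/8210.0) = 15700 × 0.85982 = 13,499.2 kg.
After the second burn: m = 13,499.2 × exp(−1910/8210.0) = 13,499.2 × 0.79244 = 10,697.3 kg.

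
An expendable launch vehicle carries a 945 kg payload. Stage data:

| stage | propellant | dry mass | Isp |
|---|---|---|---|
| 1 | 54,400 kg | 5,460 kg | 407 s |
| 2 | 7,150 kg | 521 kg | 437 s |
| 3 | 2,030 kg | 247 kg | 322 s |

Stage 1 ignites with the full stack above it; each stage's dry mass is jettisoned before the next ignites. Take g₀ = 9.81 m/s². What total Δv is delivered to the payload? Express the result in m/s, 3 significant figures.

Ignition mass of stage 1 = 54,400+5,460 + 7,150+521 + 2,030+247 + 945 = 70,753 kg.
Stage 1: m₀ = 70,753 kg, m_f = 70,753 − 54,400 = 16,353 kg; Δv = 407×9.81×ln(4.327) = 3992.7×1.4648 ≈ 5848 m/s.
Stage 2: m₀ = 10,893 kg, m_f = 10,893 − 7,150 = 3,743 kg; Δv = 437×9.81×ln(2.91) = 4287.0×1.0682 ≈ 4579 m/s.
Stage 3: m₀ = 3,222 kg, m_f = 3,222 − 2,030 = 1,192 kg; Δv = 322×9.81×ln(2.703) = 3158.8×0.9944 ≈ 3141 m/s.
Total Δv = 5848 + 4579 + 3141 = 13568 m/s.

Δv ≈ 13600 m/s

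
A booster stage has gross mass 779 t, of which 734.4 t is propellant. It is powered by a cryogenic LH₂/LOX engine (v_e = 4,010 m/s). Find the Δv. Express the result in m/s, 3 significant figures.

m_f = m₀ − m_prop = 779 − 734.4 = 44.6 t.
Δv = v_e · ln(m₀/m_f) = 4010.0 × ln(17.47) = 4010.0 × 2.8603 ≈ 11469.7 m/s.

Δv ≈ 11500 m/s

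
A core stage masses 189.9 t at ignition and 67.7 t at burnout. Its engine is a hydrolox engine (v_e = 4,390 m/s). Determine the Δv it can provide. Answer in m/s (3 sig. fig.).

Δv ≈ 4530 m/s

Δv = v_e · ln(m₀/m_f) = 4390.0 × ln(2.805) = 4390.0 × 1.0314 ≈ 4527.9 m/s.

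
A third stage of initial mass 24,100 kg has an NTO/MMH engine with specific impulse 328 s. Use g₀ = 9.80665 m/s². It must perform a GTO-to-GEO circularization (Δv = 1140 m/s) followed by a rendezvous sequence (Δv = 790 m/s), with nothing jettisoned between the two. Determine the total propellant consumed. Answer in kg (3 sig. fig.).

v_e = Isp · g₀ = 328 × 9.80665 = 3216.6 m/s.
After the first burn: m = 24100 × exp(−1140/3216.6) = 24100 × 0.70158 = 16,908.1 kg.
After the second burn: m = 16,908.1 × exp(−790/3216.6) = 16,908.1 × 0.78223 = 13,226 kg.
Total propellant = m₀ − m_final = 24100 − 13,226 = 10,874 kg.

total propellant consumed ≈ 10900 kg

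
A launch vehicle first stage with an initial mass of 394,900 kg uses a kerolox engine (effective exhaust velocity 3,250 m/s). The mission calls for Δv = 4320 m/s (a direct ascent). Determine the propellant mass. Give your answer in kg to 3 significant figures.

propellant mass ≈ 290000 kg

Rocket equation: m₀/m_f = exp(Δv / v_e) = exp(4320 / 3250.0) = exp(1.3292) = 3.7781.
m_f = 394,900 / 3.7781 = 104,523 kg, so propellant = m₀ − m_f = 394,900 − 104,523 = 290,377 kg.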